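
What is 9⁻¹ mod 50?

39

50 = 5·9 + 5
9 = 1·5 + 4
5 = 1·4 + 1
4 = 4·1 + 0
Back-substituting gives 9·39 ≡ 1 (mod 50).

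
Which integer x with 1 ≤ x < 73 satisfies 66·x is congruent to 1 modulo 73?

73 = 1·66 + 7
66 = 9·7 + 3
7 = 2·3 + 1
3 = 3·1 + 0
Back-substituting gives 66·52 ≡ 1 (mod 73).

52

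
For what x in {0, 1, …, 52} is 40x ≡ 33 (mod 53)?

40⁻¹ ≡ 4 (mod 53) because 40·4 = 160 = 3·53 + 1.
Multiplying both sides by 4: x ≡ 4·33 = 132 ≡ 26 (mod 53).

26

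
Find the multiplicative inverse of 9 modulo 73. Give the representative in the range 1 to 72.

73 = 8·9 + 1
9 = 9·1 + 0
Back-substituting gives 9·65 ≡ 1 (mod 73).

65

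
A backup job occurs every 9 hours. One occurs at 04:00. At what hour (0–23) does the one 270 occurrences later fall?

270·9 = 2430.
2430 = 101·24 + 6, so 2430 mod 24 = 6.
(4 + 6) mod 24 = 10.

10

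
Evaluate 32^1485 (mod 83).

Successive squares of 32 mod 83: 32^1≡32, 32^2≡28, 32^4≡37, 32^8≡41, 32^16≡21, 32^32≡26, 32^64≡12, 32^128≡61, 32^256≡69, 32^512≡30, 32^1024≡70.
1485 = 1 + 4 + 8 + 64 + 128 + 256 + 1024, so 32^1485 ≡ 32·37·41·12·61·69·70 ≡ 67 (mod 83).

67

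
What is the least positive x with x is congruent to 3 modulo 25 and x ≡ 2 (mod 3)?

53

x ≡ 2 (mod 3) gives x ∈ {2, 5, 8, 11, 14, 17, 20, 23, …}.
The first of these with x mod 25 = 3 is 53.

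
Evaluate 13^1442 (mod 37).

Successive squares of 13 mod 37: 13^1≡13, 13^2≡21, 13^4≡34, 13^8≡9, 13^16≡7, 13^32≡12, 13^64≡33, 13^128≡16, 13^256≡34, 13^512≡9, 13^1024≡7.
Since 1442 = 2 + 32 + 128 + 256 + 1024 in binary, 13^1442 ≡ 21·12·16·34·7 ≡ 21 (mod 37).

21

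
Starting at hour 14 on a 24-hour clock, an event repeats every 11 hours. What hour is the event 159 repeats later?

11

159·11 = 1749.
1749 − 72·24 = 21, so 1749 ≡ 21 (mod 24).
(14 + 21) mod 24 = 11.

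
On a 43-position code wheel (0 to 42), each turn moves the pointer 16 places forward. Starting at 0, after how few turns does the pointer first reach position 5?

16⁻¹ ≡ 35 (mod 43) because 16·35 = 560 = 13·43 + 1.
Multiplying both sides by 35: x ≡ 35·5 = 175 ≡ 3 (mod 43).

3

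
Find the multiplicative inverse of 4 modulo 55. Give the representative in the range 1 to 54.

55 = 13·4 + 3
4 = 1·3 + 1
3 = 3·1 + 0
Back-substituting gives 4·14 ≡ 1 (mod 55).

14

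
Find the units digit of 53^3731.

The units digit of 53^n cycles with period 4: 3, 9, 7, 1, …
3731 mod 4 = 3, so the last digit matches 3^3 = 7.

7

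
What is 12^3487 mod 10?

8

Powers of 2 mod 10 repeat with period 4: 2, 4, 8, 6.
3487 mod 4 = 3, so the last digit matches 2^3 = 8.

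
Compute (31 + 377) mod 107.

87

377 − 3·107 = 56, so 377 ≡ 56 (mod 107).
(31 + 56) mod 107 = 87.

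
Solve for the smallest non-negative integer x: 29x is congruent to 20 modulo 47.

The inverse of 29 mod 47 is 13 (since 29·13 = 377 ≡ 1).
So x ≡ 13·20 = 260 ≡ 25 (mod 47).
Check: 29·25 = 725 = 15·47 + 20.

25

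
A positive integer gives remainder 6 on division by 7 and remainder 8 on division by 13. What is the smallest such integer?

34

x ≡ 6 (mod 7) gives x ∈ {6, 13, 20, 27, 34}.
The first of these with x mod 13 = 8 is 34.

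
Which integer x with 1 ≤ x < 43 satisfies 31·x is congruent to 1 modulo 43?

25

31·25 = 775 = 18·43 + 1, so 31⁻¹ ≡ 25 (mod 43).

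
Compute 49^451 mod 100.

49

Square-and-reduce mod 100: 49^1≡49, 49^2≡1, 49^4≡1, 49^8≡1, 49^16≡1, 49^32≡1, 49^64≡1, 49^128≡1, 49^256≡1.
451 = 1 + 2 + 64 + 128 + 256, so 49^451 ≡ 49·1·1·1·1 ≡ 49 (mod 100).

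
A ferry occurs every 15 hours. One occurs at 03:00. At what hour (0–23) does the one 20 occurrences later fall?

15

20·15 = 300.
300 = 12·24 + 12, so 300 mod 24 = 12.
(3 + 12) mod 24 = 15.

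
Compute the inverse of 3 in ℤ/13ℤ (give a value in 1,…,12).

9

13 = 4·3 + 1
3 = 3·1 + 0
Back-substituting gives 3·9 ≡ 1 (mod 13).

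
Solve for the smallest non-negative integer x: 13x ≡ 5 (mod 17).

13⁻¹ ≡ 4 (mod 17) because 13·4 = 52 = 3·17 + 1.
Multiplying both sides by 4: x ≡ 4·5 = 20 ≡ 3 (mod 17).
Check: 13·3 = 39 = 2·17 + 5.

3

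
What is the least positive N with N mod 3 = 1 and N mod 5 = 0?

x ≡ 1 (mod 3) gives x ∈ {1, 4, 7, 10}.
The first of these with x mod 5 = 0 is 10.

10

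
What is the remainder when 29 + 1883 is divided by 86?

20

1883 = 21·86 + 77, so 1883 mod 86 = 77.
(29 + 77) mod 86 = 20.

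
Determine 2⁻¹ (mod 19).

19 = 9·2 + 1
2 = 2·1 + 0
Back-substituting gives 2·10 ≡ 1 (mod 19).

10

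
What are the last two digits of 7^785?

07

Square-and-reduce mod 100: 7^1≡7, 7^2≡49, 7^4≡1, 7^8≡1, 7^16≡1, 7^32≡1, 7^64≡1, 7^128≡1, 7^256≡1, 7^512≡1.
Since 785 = 1 + 16 + 256 + 512 in binary, 7^785 ≡ 7·1·1·1 ≡ 7 (mod 100).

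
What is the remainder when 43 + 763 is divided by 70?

763 mod 70 = 63 (since 10·70 = 700).
(43 + 63) mod 70 = 36.

36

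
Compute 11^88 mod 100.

Successive squares of 11 mod 100: 11^1≡11, 11^2≡21, 11^4≡41, 11^8≡81, 11^16≡61, 11^32≡21, 11^64≡41.
Since 88 = 8 + 16 + 64 in binary, 11^88 ≡ 81·61·41 ≡ 81 (mod 100).

81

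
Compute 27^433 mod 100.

By repeated squaring mod 100: 27^1≡27, 27^2≡29, 27^4≡41, 27^8≡81, 27^16≡61, 27^32≡21, 27^64≡41, 27^128≡81, 27^256≡61.
Since 433 = 1 + 16 + 32 + 128 + 256 in binary, 27^433 ≡ 27·61·21·81·61 ≡ 67 (mod 100).

67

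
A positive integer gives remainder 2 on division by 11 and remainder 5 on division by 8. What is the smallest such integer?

x ≡ 5 (mod 8) gives x ∈ {5, 13}.
The first of these with x mod 11 = 2 is 13.

13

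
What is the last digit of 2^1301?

Powers of 2 mod 10 repeat with period 4: 2, 4, 8, 6.
1301 mod 4 = 1, so the last digit matches 2^1 = 2.

2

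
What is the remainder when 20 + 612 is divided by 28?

612 = 21·28 + 24, so 612 mod 28 = 24.
(20 + 24) mod 28 = 16.

16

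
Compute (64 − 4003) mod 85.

56

4003 = 47·85 + 8, so 4003 mod 85 = 8.
(64 − 8) mod 85 = 56.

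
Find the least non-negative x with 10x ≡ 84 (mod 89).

10⁻¹ ≡ 9 (mod 89) because 10·9 = 90 = 1·89 + 1.
So x ≡ 9·84 = 756 ≡ 44 (mod 89).

44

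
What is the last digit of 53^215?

7

Powers of 3 mod 10 repeat with period 4: 3, 9, 7, 1.
215 leaves remainder 3 on division by 4, so 53^215 ends in 7.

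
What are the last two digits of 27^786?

Successive squares of 27 mod 100: 27^1≡27, 27^2≡29, 27^4≡41, 27^8≡81, 27^16≡61, 27^32≡21, 27^64≡41, 27^128≡81, 27^256≡61, 27^512≡21.
786 = 2 + 16 + 256 + 512, so 27^786 ≡ 29·61·61·21 ≡ 89 (mod 100).

89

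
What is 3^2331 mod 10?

The units digit of 3^n cycles with period 4: 3, 9, 7, 1, …
2331 mod 4 = 3, so the last digit matches 3^3 = 7.

7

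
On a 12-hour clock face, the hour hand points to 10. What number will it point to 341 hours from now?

341 mod 12 = 5 (since 28·12 = 336).
10 + 5 → 3 on a 12-hour dial.

3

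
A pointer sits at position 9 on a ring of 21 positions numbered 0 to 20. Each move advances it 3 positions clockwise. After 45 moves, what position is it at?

45·3 = 135.
135 − 6·21 = 9, so 135 ≡ 9 (mod 21).
(9 + 9) mod 21 = 18.

18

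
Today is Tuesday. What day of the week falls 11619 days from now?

Monday

11619 = 1659·7 + 6, so 11619 mod 7 = 6.
Tuesday + 6 days → Monday.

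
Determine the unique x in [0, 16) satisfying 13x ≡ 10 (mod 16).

The inverse of 13 mod 16 is 5 (since 13·5 = 65 ≡ 1).
So x ≡ 5·10 = 50 ≡ 2 (mod 16).
Check: 13·2 = 26 = 1·16 + 10.

2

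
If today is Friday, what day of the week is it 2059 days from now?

2059 − 294·7 = 1, so 2059 ≡ 1 (mod 7).
Friday + 1 day → Saturday.

Saturday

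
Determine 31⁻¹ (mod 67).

67 = 2·31 + 5
31 = 6·5 + 1
5 = 5·1 + 0
Back-substituting gives 31·13 ≡ 1 (mod 67).

13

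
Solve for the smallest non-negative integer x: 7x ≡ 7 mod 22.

1

7⁻¹ ≡ 19 (mod 22) because 7·19 = 133 = 6·22 + 1.
So x ≡ 19·7 = 133 ≡ 1 (mod 22).
Check: 7·1 = 7 = 0·22 + 7.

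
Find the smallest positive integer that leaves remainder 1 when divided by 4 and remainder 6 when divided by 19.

Since 19·3 ≡ 1 (mod 4), take x = 6 + 19·((1−6)·3 mod 4) = 6 + 19·1 = 25.
Check: 25 mod 4 = 1, 25 mod 19 = 6.

25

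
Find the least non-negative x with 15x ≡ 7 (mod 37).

35

15⁻¹ ≡ 5 (mod 37) because 15·5 = 75 = 2·37 + 1.
So x ≡ 5·7 = 35 ≡ 35 (mod 37).
Check: 15·35 = 525 = 14·37 + 7.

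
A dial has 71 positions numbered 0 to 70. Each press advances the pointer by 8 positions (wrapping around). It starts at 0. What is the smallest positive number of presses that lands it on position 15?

The inverse of 8 mod 71 is 9 (since 8·9 = 72 ≡ 1).
Multiplying both sides by 9: x ≡ 9·15 = 135 ≡ 64 (mod 71).
Check: 8·64 = 512 = 7·71 + 15.

64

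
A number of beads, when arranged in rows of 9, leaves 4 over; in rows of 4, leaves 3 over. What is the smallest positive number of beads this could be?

x ≡ 3 (mod 4) gives x ∈ {3, 7, 11, 15, 19, 23, 27, 31}.
The first of these with x mod 9 = 4 is 31.

31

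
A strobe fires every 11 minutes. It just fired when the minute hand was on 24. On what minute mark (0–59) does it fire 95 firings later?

49

95·11 = 1045.
1045 − 17·60 = 25, so 1045 ≡ 25 (mod 60).
(24 + 25) mod 60 = 49.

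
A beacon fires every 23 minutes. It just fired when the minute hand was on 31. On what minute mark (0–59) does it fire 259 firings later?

259·23 = 5957.
5957 = 99·60 + 17, so 5957 mod 60 = 17.
(31 + 17) mod 60 = 48.

48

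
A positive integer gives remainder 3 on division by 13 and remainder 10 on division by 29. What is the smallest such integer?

Since 29·9 ≡ 1 (mod 13), take x = 10 + 29·((3−10)·9 mod 13) = 10 + 29·2 = 68.
Check: 68 mod 13 = 3, 68 mod 29 = 10.

68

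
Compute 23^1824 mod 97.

Square-and-reduce mod 97: 23^1≡23, 23^2≡44, 23^4≡93, 23^8≡16, 23^16≡62, 23^32≡61, 23^64≡35, 23^128≡61, 23^256≡35, 23^512≡61, 23^1024≡35.
1824 = 32 + 256 + 512 + 1024, so 23^1824 ≡ 61·35·61·35 ≡ 1 (mod 97).

1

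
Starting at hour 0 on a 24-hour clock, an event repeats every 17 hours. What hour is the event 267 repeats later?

267·17 = 4539.
4539 = 189·24 + 3, so 4539 mod 24 = 3.
(0 + 3) mod 24 = 3.

3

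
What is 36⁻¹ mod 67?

67 = 1·36 + 31
36 = 1·31 + 5
31 = 6·5 + 1
5 = 5·1 + 0
Back-substituting gives 36·54 ≡ 1 (mod 67).

54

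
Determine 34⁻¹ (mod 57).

52

57 = 1·34 + 23
34 = 1·23 + 11
23 = 2·11 + 1
11 = 11·1 + 0
Back-substituting gives 34·52 ≡ 1 (mod 57).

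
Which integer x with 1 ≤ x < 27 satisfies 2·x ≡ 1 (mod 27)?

14

27 = 13·2 + 1
2 = 2·1 + 0
Back-substituting gives 2·14 ≡ 1 (mod 27).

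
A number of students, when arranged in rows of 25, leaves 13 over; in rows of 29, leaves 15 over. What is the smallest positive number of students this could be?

x ≡ 13 (mod 25) gives x ∈ {13, 38, 63, 88, 113, 138, 163, 188, …}.
The first of these with x mod 29 = 15 is 363.

363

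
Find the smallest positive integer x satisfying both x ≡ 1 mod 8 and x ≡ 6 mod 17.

x ≡ 1 (mod 8) gives x ∈ {1, 9, 17, 25, 33, 41, 49, 57}.
The first of these with x mod 17 = 6 is 57.

57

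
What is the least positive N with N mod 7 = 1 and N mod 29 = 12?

Since 29·1 ≡ 1 (mod 7), take x = 12 + 29·((1−12)·1 mod 7) = 12 + 29·3 = 99.
Check: 99 mod 7 = 1, 99 mod 29 = 12.

99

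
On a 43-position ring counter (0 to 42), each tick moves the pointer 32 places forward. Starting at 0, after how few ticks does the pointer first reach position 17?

18

The inverse of 32 mod 43 is 39 (since 32·39 = 1248 ≡ 1).
So x ≡ 39·17 = 663 ≡ 18 (mod 43).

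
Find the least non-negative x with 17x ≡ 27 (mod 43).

37

The inverse of 17 mod 43 is 38 (since 17·38 = 646 ≡ 1).
So x ≡ 38·27 = 1026 ≡ 37 (mod 43).
Check: 17·37 = 629 = 14·43 + 27.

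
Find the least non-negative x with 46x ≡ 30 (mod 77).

4

46⁻¹ ≡ 72 (mod 77) because 46·72 = 3312 = 43·77 + 1.
Multiplying both sides by 72: x ≡ 72·30 = 2160 ≡ 4 (mod 77).
Check: 46·4 = 184 = 2·77 + 30.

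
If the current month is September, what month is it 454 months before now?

November

454 mod 12 = 10 (since 37·12 = 444).
September − 10 months → November.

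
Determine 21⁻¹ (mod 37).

30

21·30 = 630 = 17·37 + 1, so 21⁻¹ ≡ 30 (mod 37).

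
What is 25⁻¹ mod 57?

16

25·16 = 400 = 7·57 + 1, so 25⁻¹ ≡ 16 (mod 57).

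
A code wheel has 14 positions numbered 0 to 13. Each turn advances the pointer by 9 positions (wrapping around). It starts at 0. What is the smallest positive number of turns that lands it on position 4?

2

9⁻¹ ≡ 11 (mod 14) because 9·11 = 99 = 7·14 + 1.
Multiplying both sides by 11: x ≡ 11·4 = 44 ≡ 2 (mod 14).
Check: 9·2 = 18 = 1·14 + 4.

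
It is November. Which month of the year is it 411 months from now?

February

411 mod 12 = 3 (since 34·12 = 408).
November + 3 months → February.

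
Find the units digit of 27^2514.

9

The units digit of 27^n cycles with period 4: 7, 9, 3, 1, …
2514 mod 4 = 2, so the last digit matches 7^2 = 9.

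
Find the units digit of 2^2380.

Powers of 2 mod 10 repeat with period 4: 2, 4, 8, 6.
2380 mod 4 = 0, so the last digit matches 2^4 = 6.

6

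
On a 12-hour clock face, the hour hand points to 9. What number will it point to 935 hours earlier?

10

935 − 77·12 = 11, so 935 ≡ 11 (mod 12).
9 − 11 → 10 on a 12-hour dial.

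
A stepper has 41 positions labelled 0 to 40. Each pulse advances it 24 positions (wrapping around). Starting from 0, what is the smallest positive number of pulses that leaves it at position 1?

41 = 1·24 + 17
24 = 1·17 + 7
17 = 2·7 + 3
7 = 2·3 + 1
3 = 3·1 + 0
Back-substituting gives 24·12 ≡ 1 (mod 41).

12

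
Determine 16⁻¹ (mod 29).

20

29 = 1·16 + 13
16 = 1·13 + 3
13 = 4·3 + 1
3 = 3·1 + 0
Back-substituting gives 16·20 ≡ 1 (mod 29).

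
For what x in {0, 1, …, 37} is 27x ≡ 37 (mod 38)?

7

27⁻¹ ≡ 31 (mod 38) because 27·31 = 837 = 22·38 + 1.
Multiplying both sides by 31: x ≡ 31·37 = 1147 ≡ 7 (mod 38).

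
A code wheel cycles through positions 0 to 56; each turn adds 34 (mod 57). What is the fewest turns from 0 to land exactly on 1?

57 = 1·34 + 23
34 = 1·23 + 11
23 = 2·11 + 1
11 = 11·1 + 0
Back-substituting gives 34·52 ≡ 1 (mod 57).

52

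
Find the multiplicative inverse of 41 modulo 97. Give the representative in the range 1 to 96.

97 = 2·41 + 15
41 = 2·15 + 11
15 = 1·11 + 4
11 = 2·4 + 3
4 = 1·3 + 1
3 = 3·1 + 0
Back-substituting gives 41·71 ≡ 1 (mod 97).

71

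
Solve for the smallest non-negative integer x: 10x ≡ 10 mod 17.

10⁻¹ ≡ 12 (mod 17) because 10·12 = 120 = 7·17 + 1.
Multiplying both sides by 12: x ≡ 12·10 = 120 ≡ 1 (mod 17).

1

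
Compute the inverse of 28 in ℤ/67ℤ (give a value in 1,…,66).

12

28·12 = 336 = 5·67 + 1, so 28⁻¹ ≡ 12 (mod 67).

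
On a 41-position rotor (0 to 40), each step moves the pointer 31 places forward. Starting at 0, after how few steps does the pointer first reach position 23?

10

31⁻¹ ≡ 4 (mod 41) because 31·4 = 124 = 3·41 + 1.
Multiplying both sides by 4: x ≡ 4·23 = 92 ≡ 10 (mod 41).
Check: 31·10 = 310 = 7·41 + 23.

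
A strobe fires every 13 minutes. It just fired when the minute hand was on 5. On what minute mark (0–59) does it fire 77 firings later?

46

77·13 = 1001.
Dividing 1001 by 60 gives quotient 16 and remainder 41.
(5 + 41) mod 60 = 46.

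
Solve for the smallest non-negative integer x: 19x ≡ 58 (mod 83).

The inverse of 19 mod 83 is 35 (since 19·35 = 665 ≡ 1).
So x ≡ 35·58 = 2030 ≡ 38 (mod 83).
Check: 19·38 = 722 = 8·83 + 58.

38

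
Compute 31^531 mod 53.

Square-and-reduce mod 53: 31^1≡31, 31^2≡7, 31^4≡49, 31^8≡16, 31^16≡44, 31^32≡28, 31^64≡42, 31^128≡15, 31^256≡13, 31^512≡10.
Since 531 = 1 + 2 + 16 + 512 in binary, 31^531 ≡ 31·7·44·10 ≡ 27 (mod 53).

27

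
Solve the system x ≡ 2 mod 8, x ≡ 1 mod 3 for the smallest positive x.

Since 3·3 ≡ 1 (mod 8), take x = 1 + 3·((2−1)·3 mod 8) = 1 + 3·3 = 10.
Check: 10 mod 8 = 2, 10 mod 3 = 1.

10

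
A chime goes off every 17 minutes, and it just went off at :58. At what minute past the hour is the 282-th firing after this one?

282·17 = 4794.
Dividing 4794 by 60 gives quotient 79 and remainder 54.
(58 + 54) mod 60 = 52.

52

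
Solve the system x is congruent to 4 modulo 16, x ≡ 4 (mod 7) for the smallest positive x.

Since 7·7 ≡ 1 (mod 16), take x = 4 + 7·((4−4)·7 mod 16) = 4 + 7·0 = 4.
Check: 4 mod 16 = 4, 4 mod 7 = 4.

4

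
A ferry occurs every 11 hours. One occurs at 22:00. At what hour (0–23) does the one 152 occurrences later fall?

14

152·11 = 1672.
1672 mod 24 = 16 (since 69·24 = 1656).
(22 + 16) mod 24 = 14.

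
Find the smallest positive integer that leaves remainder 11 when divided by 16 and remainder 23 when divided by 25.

Since 25·9 ≡ 1 (mod 16), take x = 23 + 25·((11−23)·9 mod 16) = 23 + 25·4 = 123.
Check: 123 mod 16 = 11, 123 mod 25 = 23.

123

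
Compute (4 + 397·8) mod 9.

397·8 = 3176.
3176 mod 9 = 8 (since 352·9 = 3168).
(4 + 8) mod 9 = 3.

3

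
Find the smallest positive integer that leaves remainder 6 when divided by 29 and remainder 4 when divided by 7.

151

Since 7·25 ≡ 1 (mod 29), take x = 4 + 7·((6−4)·25 mod 29) = 4 + 7·21 = 151.
Check: 151 mod 29 = 6, 151 mod 7 = 4.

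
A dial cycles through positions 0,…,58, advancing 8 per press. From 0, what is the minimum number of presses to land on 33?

41

8⁻¹ ≡ 37 (mod 59) because 8·37 = 296 = 5·59 + 1.
Multiplying both sides by 37: x ≡ 37·33 = 1221 ≡ 41 (mod 59).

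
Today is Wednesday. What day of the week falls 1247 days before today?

1247 = 178·7 + 1, so 1247 mod 7 = 1.
Wednesday − 1 day → Tuesday.

Tuesday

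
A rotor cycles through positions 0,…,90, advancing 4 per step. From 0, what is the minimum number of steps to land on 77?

4⁻¹ ≡ 23 (mod 91) because 4·23 = 92 = 1·91 + 1.
Multiplying both sides by 23: x ≡ 23·77 = 1771 ≡ 42 (mod 91).

42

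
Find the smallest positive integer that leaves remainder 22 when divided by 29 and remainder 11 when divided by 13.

Since 13·9 ≡ 1 (mod 29), take x = 11 + 13·((22−11)·9 mod 29) = 11 + 13·12 = 167.
Check: 167 mod 29 = 22, 167 mod 13 = 11.

167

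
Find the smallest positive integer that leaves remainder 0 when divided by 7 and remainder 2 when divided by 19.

Since 19·3 ≡ 1 (mod 7), take x = 2 + 19·((0−2)·3 mod 7) = 2 + 19·1 = 21.
Check: 21 mod 7 = 0, 21 mod 19 = 2.

21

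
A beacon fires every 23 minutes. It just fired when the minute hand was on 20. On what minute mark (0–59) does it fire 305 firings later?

305·23 = 7015.
7015 − 116·60 = 55, so 7015 ≡ 55 (mod 60).
(20 + 55) mod 60 = 15.

15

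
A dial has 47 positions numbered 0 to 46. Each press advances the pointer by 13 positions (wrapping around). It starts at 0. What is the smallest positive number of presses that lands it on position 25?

13⁻¹ ≡ 29 (mod 47) because 13·29 = 377 = 8·47 + 1.
Multiplying both sides by 29: x ≡ 29·25 = 725 ≡ 20 (mod 47).

20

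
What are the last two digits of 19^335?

By repeated squaring mod 100: 19^1≡19, 19^2≡61, 19^4≡21, 19^8≡41, 19^16≡81, 19^32≡61, 19^64≡21, 19^128≡41, 19^256≡81.
335 = 1 + 2 + 4 + 8 + 64 + 256, so 19^335 ≡ 19·61·21·41·21·81 ≡ 99 (mod 100).

99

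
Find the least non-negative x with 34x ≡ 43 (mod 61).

21

34⁻¹ ≡ 9 (mod 61) because 34·9 = 306 = 5·61 + 1.
Multiplying both sides by 9: x ≡ 9·43 = 387 ≡ 21 (mod 61).
Check: 34·21 = 714 = 11·61 + 43.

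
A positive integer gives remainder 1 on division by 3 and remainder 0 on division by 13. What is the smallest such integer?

13

Since 13·1 ≡ 1 (mod 3), take x = 0 + 13·((1−0)·1 mod 3) = 0 + 13·1 = 13.
Check: 13 mod 3 = 1, 13 mod 13 = 0.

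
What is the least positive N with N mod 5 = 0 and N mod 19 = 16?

35

x ≡ 0 (mod 5) gives x ∈ {0, 5, 10, 15, 20, 25, 30, 35}.
The first of these with x mod 19 = 16 is 35.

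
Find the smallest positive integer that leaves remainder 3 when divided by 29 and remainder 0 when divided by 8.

Since 8·11 ≡ 1 (mod 29), take x = 0 + 8·((3−0)·11 mod 29) = 0 + 8·4 = 32.
Check: 32 mod 29 = 3, 32 mod 8 = 0.

32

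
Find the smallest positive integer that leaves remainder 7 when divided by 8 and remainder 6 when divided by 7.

55

x ≡ 6 (mod 7) gives x ∈ {6, 13, 20, 27, 34, 41, 48, 55}.
The first of these with x mod 8 = 7 is 55.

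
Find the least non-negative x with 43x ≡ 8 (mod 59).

29

43⁻¹ ≡ 11 (mod 59) because 43·11 = 473 = 8·59 + 1.
Multiplying both sides by 11: x ≡ 11·8 = 88 ≡ 29 (mod 59).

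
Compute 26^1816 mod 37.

By repeated squaring mod 37: 26^1≡26, 26^2≡10, 26^4≡26, 26^8≡10, 26^16≡26, 26^32≡10, 26^64≡26, 26^128≡10, 26^256≡26, 26^512≡10, 26^1024≡26.
1816 = 8 + 16 + 256 + 512 + 1024, so 26^1816 ≡ 10·26·26·10·26 ≡ 26 (mod 37).

26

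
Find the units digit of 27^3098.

9

Last digits of 7^n: 7, 9, 3, 1 (period 4).
3098 leaves remainder 2 on division by 4, so 27^3098 ends in 9.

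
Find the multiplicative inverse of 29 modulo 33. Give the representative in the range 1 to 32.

8

29·8 = 232 = 7·33 + 1, so 29⁻¹ ≡ 8 (mod 33).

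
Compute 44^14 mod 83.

By repeated squaring mod 83: 44^1≡44, 44^2≡27, 44^4≡65, 44^8≡75.
Since 14 = 2 + 4 + 8 in binary, 44^14 ≡ 27·65·75 ≡ 70 (mod 83).

70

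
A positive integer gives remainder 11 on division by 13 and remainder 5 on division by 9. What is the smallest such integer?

50

x ≡ 5 (mod 9) gives x ∈ {5, 14, 23, 32, 41, 50}.
The first of these with x mod 13 = 11 is 50.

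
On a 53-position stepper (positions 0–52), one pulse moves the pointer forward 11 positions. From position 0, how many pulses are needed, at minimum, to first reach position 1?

11·29 = 319 = 6·53 + 1, so 11⁻¹ ≡ 29 (mod 53).

29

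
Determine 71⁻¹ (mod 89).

71·84 = 5964 = 67·89 + 1, so 71⁻¹ ≡ 84 (mod 89).

84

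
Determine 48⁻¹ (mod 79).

79 = 1·48 + 31
48 = 1·31 + 17
31 = 1·17 + 14
17 = 1·14 + 3
14 = 4·3 + 2
3 = 1·2 + 1
2 = 2·1 + 0
Back-substituting gives 48·28 ≡ 1 (mod 79).

28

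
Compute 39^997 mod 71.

Successive squares of 39 mod 71: 39^1≡39, 39^2≡30, 39^4≡48, 39^8≡32, 39^16≡30, 39^32≡48, 39^64≡32, 39^128≡30, 39^256≡48, 39^512≡32.
997 = 1 + 4 + 32 + 64 + 128 + 256 + 512, so 39^997 ≡ 39·48·48·32·30·48·32 ≡ 34 (mod 71).

34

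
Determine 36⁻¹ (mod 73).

71

36·71 = 2556 = 35·73 + 1, so 36⁻¹ ≡ 71 (mod 73).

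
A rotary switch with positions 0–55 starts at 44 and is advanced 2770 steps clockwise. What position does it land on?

2770 = 49·56 + 26, so 2770 mod 56 = 26.
(44 + 26) mod 56 = 14.

14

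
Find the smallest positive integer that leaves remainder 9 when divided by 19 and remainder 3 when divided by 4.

47

Since 4·5 ≡ 1 (mod 19), take x = 3 + 4·((9−3)·5 mod 19) = 3 + 4·11 = 47.
Check: 47 mod 19 = 9, 47 mod 4 = 3.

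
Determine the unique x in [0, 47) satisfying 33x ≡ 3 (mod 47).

30

The inverse of 33 mod 47 is 10 (since 33·10 = 330 ≡ 1).
Multiplying both sides by 10: x ≡ 10·3 = 30 ≡ 30 (mod 47).
Check: 33·30 = 990 = 21·47 + 3.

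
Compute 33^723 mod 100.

By repeated squaring mod 100: 33^1≡33, 33^2≡89, 33^4≡21, 33^8≡41, 33^16≡81, 33^32≡61, 33^64≡21, 33^128≡41, 33^256≡81, 33^512≡61.
Since 723 = 1 + 2 + 16 + 64 + 128 + 512 in binary, 33^723 ≡ 33·89·81·21·41·61 ≡ 37 (mod 100).

37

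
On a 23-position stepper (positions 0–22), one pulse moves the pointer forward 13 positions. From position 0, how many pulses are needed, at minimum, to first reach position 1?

23 = 1·13 + 10
13 = 1·10 + 3
10 = 3·3 + 1
3 = 3·1 + 0
Back-substituting gives 13·16 ≡ 1 (mod 23).

16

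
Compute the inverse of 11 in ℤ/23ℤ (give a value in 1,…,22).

21

23 = 2·11 + 1
11 = 11·1 + 0
Back-substituting gives 11·21 ≡ 1 (mod 23).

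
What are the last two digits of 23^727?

By repeated squaring mod 100: 23^1≡23, 23^2≡29, 23^4≡41, 23^8≡81, 23^16≡61, 23^32≡21, 23^64≡41, 23^128≡81, 23^256≡61, 23^512≡21.
Since 727 = 1 + 2 + 4 + 16 + 64 + 128 + 512 in binary, 23^727 ≡ 23·29·41·61·41·81·21 ≡ 47 (mod 100).

47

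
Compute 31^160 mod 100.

1

Successive squares of 31 mod 100: 31^1≡31, 31^2≡61, 31^4≡21, 31^8≡41, 31^16≡81, 31^32≡61, 31^64≡21, 31^128≡41.
160 = 32 + 128, so 31^160 ≡ 61·41 ≡ 1 (mod 100).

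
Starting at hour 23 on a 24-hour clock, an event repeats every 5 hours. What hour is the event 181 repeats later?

181·5 = 905.
905 mod 24 = 17 (since 37·24 = 888).
(23 + 17) mod 24 = 16.

16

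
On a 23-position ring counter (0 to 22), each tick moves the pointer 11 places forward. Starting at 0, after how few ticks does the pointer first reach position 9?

5

11⁻¹ ≡ 21 (mod 23) because 11·21 = 231 = 10·23 + 1.
Multiplying both sides by 21: x ≡ 21·9 = 189 ≡ 5 (mod 23).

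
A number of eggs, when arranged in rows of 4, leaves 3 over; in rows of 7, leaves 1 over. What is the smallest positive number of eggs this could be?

15

x ≡ 3 (mod 4) gives x ∈ {3, 7, 11, 15}.
The first of these with x mod 7 = 1 is 15.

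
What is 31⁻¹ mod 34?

11

34 = 1·31 + 3
31 = 10·3 + 1
3 = 3·1 + 0
Back-substituting gives 31·11 ≡ 1 (mod 34).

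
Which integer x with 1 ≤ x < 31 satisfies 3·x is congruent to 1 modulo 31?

21

3·21 = 63 = 2·31 + 1, so 3⁻¹ ≡ 21 (mod 31).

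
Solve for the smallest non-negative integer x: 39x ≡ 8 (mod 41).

The inverse of 39 mod 41 is 20 (since 39·20 = 780 ≡ 1).
Multiplying both sides by 20: x ≡ 20·8 = 160 ≡ 37 (mod 41).

37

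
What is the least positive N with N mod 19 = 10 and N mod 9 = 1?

10

Since 9·17 ≡ 1 (mod 19), take x = 1 + 9·((10−1)·17 mod 19) = 1 + 9·1 = 10.
Check: 10 mod 19 = 10, 10 mod 9 = 1.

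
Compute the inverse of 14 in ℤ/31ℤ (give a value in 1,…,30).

31 = 2·14 + 3
14 = 4·3 + 2
3 = 1·2 + 1
2 = 2·1 + 0
Back-substituting gives 14·20 ≡ 1 (mod 31).

20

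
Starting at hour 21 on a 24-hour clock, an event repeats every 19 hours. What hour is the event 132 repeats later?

132·19 = 2508.
2508 mod 24 = 12 (since 104·24 = 2496).
(21 + 12) mod 24 = 9.

9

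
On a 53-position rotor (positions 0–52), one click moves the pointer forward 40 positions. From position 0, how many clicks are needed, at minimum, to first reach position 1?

4

53 = 1·40 + 13
40 = 3·13 + 1
13 = 13·1 + 0
Back-substituting gives 40·4 ≡ 1 (mod 53).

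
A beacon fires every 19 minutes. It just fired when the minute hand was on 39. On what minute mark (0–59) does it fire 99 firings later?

99·19 = 1881.
1881 − 31·60 = 21, so 1881 ≡ 21 (mod 60).
(39 + 21) mod 60 = 0.

0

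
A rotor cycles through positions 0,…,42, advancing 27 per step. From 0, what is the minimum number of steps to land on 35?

The inverse of 27 mod 43 is 8 (since 27·8 = 216 ≡ 1).
So x ≡ 8·35 = 280 ≡ 22 (mod 43).

22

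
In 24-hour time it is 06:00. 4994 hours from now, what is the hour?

8

Dividing 4994 by 24 gives quotient 208 and remainder 2.
(6 + 2) mod 24 = 8.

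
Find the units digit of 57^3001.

7

The units digit of 57^n cycles with period 4: 7, 9, 3, 1, …
3001 leaves remainder 1 on division by 4, so 57^3001 ends in 7.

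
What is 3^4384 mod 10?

1

Last digits of 3^n: 3, 9, 7, 1 (period 4).
4384 mod 4 = 0, so the last digit matches 3^4 = 1.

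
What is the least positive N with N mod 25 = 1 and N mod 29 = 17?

626

x ≡ 1 (mod 25) gives x ∈ {1, 26, 51, 76, 101, 126, 151, 176, …}.
The first of these with x mod 29 = 17 is 626.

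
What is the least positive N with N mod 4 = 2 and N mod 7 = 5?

26

Since 7·3 ≡ 1 (mod 4), take x = 5 + 7·((2−5)·3 mod 4) = 5 + 7·3 = 26.
Check: 26 mod 4 = 2, 26 mod 7 = 5.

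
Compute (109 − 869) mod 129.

14

Dividing 869 by 129 gives quotient 6 and remainder 95.
(109 − 95) mod 129 = 14.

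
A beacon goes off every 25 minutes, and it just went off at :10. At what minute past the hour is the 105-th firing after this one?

55

105·25 = 2625.
2625 mod 60 = 45 (since 43·60 = 2580).
(10 + 45) mod 60 = 55.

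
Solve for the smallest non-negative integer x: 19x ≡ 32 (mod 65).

53

19⁻¹ ≡ 24 (mod 65) because 19·24 = 456 = 7·65 + 1.
So x ≡ 24·32 = 768 ≡ 53 (mod 65).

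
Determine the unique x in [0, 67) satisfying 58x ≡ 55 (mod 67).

46

The inverse of 58 mod 67 is 52 (since 58·52 = 3016 ≡ 1).
So x ≡ 52·55 = 2860 ≡ 46 (mod 67).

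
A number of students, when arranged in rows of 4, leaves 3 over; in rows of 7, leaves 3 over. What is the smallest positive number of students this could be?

3

Since 7·3 ≡ 1 (mod 4), take x = 3 + 7·((3−3)·3 mod 4) = 3 + 7·0 = 3.
Check: 3 mod 4 = 3, 3 mod 7 = 3.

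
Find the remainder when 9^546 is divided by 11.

Successive squares of 9 mod 11: 9^1≡9, 9^2≡4, 9^4≡5, 9^8≡3, 9^16≡9, 9^32≡4, 9^64≡5, 9^128≡3, 9^256≡9, 9^512≡4.
Since 546 = 2 + 32 + 512 in binary, 9^546 ≡ 4·4·4 ≡ 9 (mod 11).

9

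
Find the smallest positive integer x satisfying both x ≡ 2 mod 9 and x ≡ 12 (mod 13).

Since 13·7 ≡ 1 (mod 9), take x = 12 + 13·((2−12)·7 mod 9) = 12 + 13·2 = 38.
Check: 38 mod 9 = 2, 38 mod 13 = 12.

38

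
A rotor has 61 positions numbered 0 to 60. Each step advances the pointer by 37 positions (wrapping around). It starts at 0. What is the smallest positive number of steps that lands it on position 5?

37⁻¹ ≡ 33 (mod 61) because 37·33 = 1221 = 20·61 + 1.
Multiplying both sides by 33: x ≡ 33·5 = 165 ≡ 43 (mod 61).

43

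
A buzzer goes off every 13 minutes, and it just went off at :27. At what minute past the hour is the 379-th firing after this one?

379·13 = 4927.
4927 = 82·60 + 7, so 4927 mod 60 = 7.
(27 + 7) mod 60 = 34.

34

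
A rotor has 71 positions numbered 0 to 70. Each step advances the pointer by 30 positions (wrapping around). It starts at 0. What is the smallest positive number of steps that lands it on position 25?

30⁻¹ ≡ 45 (mod 71) because 30·45 = 1350 = 19·71 + 1.
Multiplying both sides by 45: x ≡ 45·25 = 1125 ≡ 60 (mod 71).

60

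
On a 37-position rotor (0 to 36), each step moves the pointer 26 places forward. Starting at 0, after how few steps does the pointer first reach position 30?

4

26⁻¹ ≡ 10 (mod 37) because 26·10 = 260 = 7·37 + 1.
So x ≡ 10·30 = 300 ≡ 4 (mod 37).
Check: 26·4 = 104 = 2·37 + 30.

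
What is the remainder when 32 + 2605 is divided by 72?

Dividing 2605 by 72 gives quotient 36 and remainder 13.
(32 + 13) mod 72 = 45.

45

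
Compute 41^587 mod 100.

Successive squares of 41 mod 100: 41^1≡41, 41^2≡81, 41^4≡61, 41^8≡21, 41^16≡41, 41^32≡81, 41^64≡61, 41^128≡21, 41^256≡41, 41^512≡81.
587 = 1 + 2 + 8 + 64 + 512, so 41^587 ≡ 41·81·21·61·81 ≡ 81 (mod 100).

81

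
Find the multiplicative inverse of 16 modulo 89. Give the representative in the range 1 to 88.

16·39 = 624 = 7·89 + 1, so 16⁻¹ ≡ 39 (mod 89).

39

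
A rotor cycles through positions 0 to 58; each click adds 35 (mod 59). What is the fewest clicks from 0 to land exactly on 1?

35·27 = 945 = 16·59 + 1, so 35⁻¹ ≡ 27 (mod 59).

27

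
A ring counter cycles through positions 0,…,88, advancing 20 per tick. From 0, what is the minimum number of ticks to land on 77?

35

20⁻¹ ≡ 49 (mod 89) because 20·49 = 980 = 11·89 + 1.
So x ≡ 49·77 = 3773 ≡ 35 (mod 89).
Check: 20·35 = 700 = 7·89 + 77.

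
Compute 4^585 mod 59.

Square-and-reduce mod 59: 4^1≡4, 4^2≡16, 4^4≡20, 4^8≡46, 4^16≡51, 4^32≡5, 4^64≡25, 4^128≡35, 4^256≡45, 4^512≡19.
585 = 1 + 8 + 64 + 512, so 4^585 ≡ 4·46·25·19 ≡ 21 (mod 59).

21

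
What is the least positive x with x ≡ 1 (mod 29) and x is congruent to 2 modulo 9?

x ≡ 2 (mod 9) gives x ∈ {2, 11, 20, 29, 38, 47, 56, 65, …}.
The first of these with x mod 29 = 1 is 146.

146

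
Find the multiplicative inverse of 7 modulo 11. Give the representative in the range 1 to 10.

11 = 1·7 + 4
7 = 1·4 + 3
4 = 1·3 + 1
3 = 3·1 + 0
Back-substituting gives 7·8 ≡ 1 (mod 11).

8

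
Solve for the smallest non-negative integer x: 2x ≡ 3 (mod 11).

The inverse of 2 mod 11 is 6 (since 2·6 = 12 ≡ 1).
So x ≡ 6·3 = 18 ≡ 7 (mod 11).

7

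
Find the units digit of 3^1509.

3

Powers of 3 mod 10 repeat with period 4: 3, 9, 7, 1.
1509 leaves remainder 1 on division by 4, so 3^1509 ends in 3.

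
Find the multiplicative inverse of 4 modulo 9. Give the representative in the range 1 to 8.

4·7 = 28 = 3·9 + 1, so 4⁻¹ ≡ 7 (mod 9).

7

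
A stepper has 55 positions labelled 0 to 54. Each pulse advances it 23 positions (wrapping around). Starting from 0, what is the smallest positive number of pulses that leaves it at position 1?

23·12 = 276 = 5·55 + 1, so 23⁻¹ ≡ 12 (mod 55).

12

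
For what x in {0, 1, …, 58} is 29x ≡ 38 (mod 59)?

42

29⁻¹ ≡ 57 (mod 59) because 29·57 = 1653 = 28·59 + 1.
So x ≡ 57·38 = 2166 ≡ 42 (mod 59).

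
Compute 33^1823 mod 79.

71

Square-and-reduce mod 79: 33^1≡33, 33^2≡62, 33^4≡52, 33^8≡18, 33^16≡8, 33^32≡64, 33^64≡67, 33^128≡65, 33^256≡38, 33^512≡22, 33^1024≡10.
1823 = 1 + 2 + 4 + 8 + 16 + 256 + 512 + 1024, so 33^1823 ≡ 33·62·52·18·8·38·22·10 ≡ 71 (mod 79).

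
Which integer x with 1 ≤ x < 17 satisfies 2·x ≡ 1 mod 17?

9

17 = 8·2 + 1
2 = 2·1 + 0
Back-substituting gives 2·9 ≡ 1 (mod 17).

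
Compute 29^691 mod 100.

29

Square-and-reduce mod 100: 29^1≡29, 29^2≡41, 29^4≡81, 29^8≡61, 29^16≡21, 29^32≡41, 29^64≡81, 29^128≡61, 29^256≡21, 29^512≡41.
691 = 1 + 2 + 16 + 32 + 128 + 512, so 29^691 ≡ 29·41·21·41·61·41 ≡ 29 (mod 100).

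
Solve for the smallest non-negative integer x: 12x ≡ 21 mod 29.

The inverse of 12 mod 29 is 17 (since 12·17 = 204 ≡ 1).
So x ≡ 17·21 = 357 ≡ 9 (mod 29).

9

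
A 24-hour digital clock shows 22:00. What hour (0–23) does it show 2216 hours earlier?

14

2216 = 92·24 + 8, so 2216 mod 24 = 8.
(22 − 8) mod 24 = 14.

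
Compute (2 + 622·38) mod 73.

59

622·38 = 23636.
23636 = 323·73 + 57, so 23636 mod 73 = 57.
(2 + 57) mod 73 = 59.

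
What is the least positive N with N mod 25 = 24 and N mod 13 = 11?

Since 13·2 ≡ 1 (mod 25), take x = 11 + 13·((24−11)·2 mod 25) = 11 + 13·1 = 24.
Check: 24 mod 25 = 24, 24 mod 13 = 11.

24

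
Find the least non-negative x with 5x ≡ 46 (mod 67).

36

The inverse of 5 mod 67 is 27 (since 5·27 = 135 ≡ 1).
Multiplying both sides by 27: x ≡ 27·46 = 1242 ≡ 36 (mod 67).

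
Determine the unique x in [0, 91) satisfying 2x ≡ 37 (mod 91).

The inverse of 2 mod 91 is 46 (since 2·46 = 92 ≡ 1).
So x ≡ 46·37 = 1702 ≡ 64 (mod 91).

64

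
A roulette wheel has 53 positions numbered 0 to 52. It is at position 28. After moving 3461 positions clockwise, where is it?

44

3461 = 65·53 + 16, so 3461 mod 53 = 16.
(28 + 16) mod 53 = 44.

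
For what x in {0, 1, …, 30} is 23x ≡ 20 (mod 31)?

23⁻¹ ≡ 27 (mod 31) because 23·27 = 621 = 20·31 + 1.
Multiplying both sides by 27: x ≡ 27·20 = 540 ≡ 13 (mod 31).

13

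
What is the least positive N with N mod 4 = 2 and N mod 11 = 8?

30

x ≡ 2 (mod 4) gives x ∈ {2, 6, 10, 14, 18, 22, 26, 30}.
The first of these with x mod 11 = 8 is 30.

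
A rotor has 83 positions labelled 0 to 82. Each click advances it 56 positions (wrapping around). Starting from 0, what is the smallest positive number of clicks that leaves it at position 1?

83 = 1·56 + 27
56 = 2·27 + 2
27 = 13·2 + 1
2 = 2·1 + 0
Back-substituting gives 56·43 ≡ 1 (mod 83).

43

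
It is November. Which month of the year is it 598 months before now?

598 − 49·12 = 10, so 598 ≡ 10 (mod 12).
November − 10 months → January.

January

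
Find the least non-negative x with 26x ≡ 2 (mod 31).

12

The inverse of 26 mod 31 is 6 (since 26·6 = 156 ≡ 1).
So x ≡ 6·2 = 12 ≡ 12 (mod 31).
Check: 26·12 = 312 = 10·31 + 2.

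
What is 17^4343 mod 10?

3

The units digit of 17^n cycles with period 4: 7, 9, 3, 1, …
4343 mod 4 = 3, so the last digit matches 7^3 = 3.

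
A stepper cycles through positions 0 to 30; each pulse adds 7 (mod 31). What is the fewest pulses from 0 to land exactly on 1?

9

7·9 = 63 = 2·31 + 1, so 7⁻¹ ≡ 9 (mod 31).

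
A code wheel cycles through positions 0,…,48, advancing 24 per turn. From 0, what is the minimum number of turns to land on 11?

27

The inverse of 24 mod 49 is 47 (since 24·47 = 1128 ≡ 1).
So x ≡ 47·11 = 517 ≡ 27 (mod 49).
Check: 24·27 = 648 = 13·49 + 11.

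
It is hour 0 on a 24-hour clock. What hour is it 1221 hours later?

Dividing 1221 by 24 gives quotient 50 and remainder 21.
(0 + 21) mod 24 = 21.

21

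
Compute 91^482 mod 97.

Square-and-reduce mod 97: 91^1≡91, 91^2≡36, 91^4≡35, 91^8≡61, 91^16≡35, 91^32≡61, 91^64≡35, 91^128≡61, 91^256≡35.
482 = 2 + 32 + 64 + 128 + 256, so 91^482 ≡ 36·61·35·61·35 ≡ 36 (mod 97).

36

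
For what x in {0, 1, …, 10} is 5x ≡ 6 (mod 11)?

5⁻¹ ≡ 9 (mod 11) because 5·9 = 45 = 4·11 + 1.
So x ≡ 9·6 = 54 ≡ 10 (mod 11).

10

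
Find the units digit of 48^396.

The units digit of 48^n cycles with period 4: 8, 4, 2, 6, …
396 mod 4 = 0, so the last digit matches 8^4 = 6.

6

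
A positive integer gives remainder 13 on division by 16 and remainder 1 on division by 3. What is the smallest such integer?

13

x ≡ 1 (mod 3) gives x ∈ {1, 4, 7, 10, 13}.
The first of these with x mod 16 = 13 is 13.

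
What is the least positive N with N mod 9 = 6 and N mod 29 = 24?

24

Since 29·5 ≡ 1 (mod 9), take x = 24 + 29·((6−24)·5 mod 9) = 24 + 29·0 = 24.
Check: 24 mod 9 = 6, 24 mod 29 = 24.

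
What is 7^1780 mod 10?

The units digit of 7^n cycles with period 4: 7, 9, 3, 1, …
1780 leaves remainder 0 on division by 4, so 7^1780 ends in 1.

1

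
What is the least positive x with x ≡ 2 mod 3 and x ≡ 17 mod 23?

x ≡ 2 (mod 3) gives x ∈ {2, 5, 8, 11, 14, 17}.
The first of these with x mod 23 = 17 is 17.

17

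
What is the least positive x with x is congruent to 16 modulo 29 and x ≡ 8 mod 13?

x ≡ 8 (mod 13) gives x ∈ {8, 21, 34, 47, 60, 73, 86, 99, …}.
The first of these with x mod 29 = 16 is 190.

190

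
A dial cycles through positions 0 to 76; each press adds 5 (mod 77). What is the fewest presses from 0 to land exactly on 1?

31

5·31 = 155 = 2·77 + 1, so 5⁻¹ ≡ 31 (mod 77).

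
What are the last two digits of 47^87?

Successive squares of 47 mod 100: 47^1≡47, 47^2≡9, 47^4≡81, 47^8≡61, 47^16≡21, 47^32≡41, 47^64≡81.
87 = 1 + 2 + 4 + 16 + 64, so 47^87 ≡ 47·9·81·21·81 ≡ 63 (mod 100).

63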